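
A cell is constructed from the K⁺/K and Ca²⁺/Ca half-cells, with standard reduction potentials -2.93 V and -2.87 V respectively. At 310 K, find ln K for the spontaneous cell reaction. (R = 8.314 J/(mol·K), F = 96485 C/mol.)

ln K = 4.5

E°_cell = -2.87 − (-2.93) = 0.06 V, with n = 2 electrons transferred.
At equilibrium E = 0, so the Nernst equation gives ln K = nFE°/RT = (2)(96485)(0.06)/((8.314)(310)) = 4.49.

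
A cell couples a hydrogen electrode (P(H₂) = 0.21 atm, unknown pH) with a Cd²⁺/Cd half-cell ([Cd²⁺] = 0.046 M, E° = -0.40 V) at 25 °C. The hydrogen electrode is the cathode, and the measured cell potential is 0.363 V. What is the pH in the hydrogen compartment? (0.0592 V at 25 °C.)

E°_cell = 0.40 V and n = 2.
log Q = n(E° − E)/0.0592 = 2×(0.40 − 0.363)/0.0592 = 1.250.
With Q = [Cd²⁺]·P(H₂) / [H⁺]^2, solving for [H⁺] gives log[H⁺] = -1.633, so pH = 1.63.

pH = 1.63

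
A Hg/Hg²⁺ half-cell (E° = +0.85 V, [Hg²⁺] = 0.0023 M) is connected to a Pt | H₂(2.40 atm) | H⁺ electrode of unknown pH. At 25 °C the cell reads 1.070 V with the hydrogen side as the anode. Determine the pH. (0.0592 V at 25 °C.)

E°_cell = 0.85 V and n = 2.
log Q = n(E° − E)/0.0592 = 2×(0.85 − 1.070)/0.0592 = -7.432.
With Q = [H⁺]^2 / ([Hg²⁺]·P(H₂)), solving for [H⁺] gives log[H⁺] = -4.845, so pH = 4.85.

pH = 4.85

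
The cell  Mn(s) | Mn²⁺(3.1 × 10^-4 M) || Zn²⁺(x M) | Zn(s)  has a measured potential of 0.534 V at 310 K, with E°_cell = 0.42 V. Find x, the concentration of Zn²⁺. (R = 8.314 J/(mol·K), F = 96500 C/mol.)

From the Nernst equation, ln Q = nF(E° − E)/RT = 2×96500×(0.42 − 0.534)/(8.314×310) = -8.537, so Q = 1.96 × 10^-4.
With Q = [Mn²⁺]/[Zn²⁺] and the known concentrations, [Zn²⁺] in the denominator gives [Zn²⁺] = 1.6 M.

1.6 M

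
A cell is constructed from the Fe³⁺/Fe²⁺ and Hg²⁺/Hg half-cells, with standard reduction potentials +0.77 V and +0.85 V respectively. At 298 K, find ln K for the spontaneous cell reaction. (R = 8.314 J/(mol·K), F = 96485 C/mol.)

ln K = 6.2

E°_cell = +0.85 − (+0.77) = 0.08 V, with n = 2 electrons transferred.
At equilibrium E = 0, so the Nernst equation gives ln K = nFE°/RT = (2)(96485)(0.08)/((8.314)(298)) = 6.23.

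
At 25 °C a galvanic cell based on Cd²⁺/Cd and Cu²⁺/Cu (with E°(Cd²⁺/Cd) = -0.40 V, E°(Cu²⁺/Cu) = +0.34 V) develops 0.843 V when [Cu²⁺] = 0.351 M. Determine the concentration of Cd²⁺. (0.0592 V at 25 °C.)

From the Nernst equation, log Q = n(E° − E)/0.0592 = 2(0.74 − 0.843)/0.0592 = -3.480, so Q = 3.31 × 10^-4.
With Q = [Cd²⁺]/[Cu²⁺] and the known concentrations, [Cd²⁺] in the numerator gives [Cd²⁺] = 1.2 × 10^-4 M.

1.2 × 10^-4 M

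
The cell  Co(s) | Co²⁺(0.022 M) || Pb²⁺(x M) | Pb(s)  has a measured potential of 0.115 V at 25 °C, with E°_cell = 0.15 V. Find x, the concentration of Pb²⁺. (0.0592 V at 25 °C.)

From the Nernst equation, log Q = n(E° − E)/0.0592 = 2(0.15 − 0.115)/0.0592 = 1.182, so Q = 15.2.
With Q = [Co²⁺]/[Pb²⁺] and the known concentrations, [Pb²⁺] in the denominator gives [Pb²⁺] = 0.0014 M.

0.0014 M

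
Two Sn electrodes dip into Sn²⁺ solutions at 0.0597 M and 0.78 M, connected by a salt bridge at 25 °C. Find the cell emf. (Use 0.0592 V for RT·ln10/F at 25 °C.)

Both half-cells are Sn²⁺/Sn, so E°_cell = 0. The concentrated side is the cathode; the cell reaction moves Sn²⁺ from high to low concentration with n = 2.
Q = [Sn²⁺]_dilute/[Sn²⁺]_conc = 0.0597/0.78 = 0.0765.
E = 0 − (0.0592/2) log Q = −(0.0592/2)(-1.116) = 0.0330 V.

0.033 V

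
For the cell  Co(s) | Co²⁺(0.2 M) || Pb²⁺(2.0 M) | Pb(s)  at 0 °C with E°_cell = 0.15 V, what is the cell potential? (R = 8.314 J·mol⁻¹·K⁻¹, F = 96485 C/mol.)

Balancing electrons gives n = 2; the reaction quotient is Q = [Co²⁺]/[Pb²⁺] = 0.100.
E = E° − (RT/nF) ln Q = 0.15 − (8.314×273)/(2×96485) × (-2.303) = 0.150 + 0.027 = 0.177 V.

0.177 V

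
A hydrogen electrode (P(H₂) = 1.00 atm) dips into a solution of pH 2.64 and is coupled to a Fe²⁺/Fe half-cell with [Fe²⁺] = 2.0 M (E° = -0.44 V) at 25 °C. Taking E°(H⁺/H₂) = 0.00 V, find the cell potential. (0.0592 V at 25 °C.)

0.27 V

The hydrogen couple is the cathode, so E°_cell = 0.44 V; n = 2.
[H⁺] = 10^(−2.64) = 0.0023 M, and Q = [Fe²⁺]·P(H₂) / [H⁺]^2 = 3.81 × 10^5.
E = E° − (0.0592/2) log Q = 0.44 − (0.0592/2)(5.581) = 0.275 V.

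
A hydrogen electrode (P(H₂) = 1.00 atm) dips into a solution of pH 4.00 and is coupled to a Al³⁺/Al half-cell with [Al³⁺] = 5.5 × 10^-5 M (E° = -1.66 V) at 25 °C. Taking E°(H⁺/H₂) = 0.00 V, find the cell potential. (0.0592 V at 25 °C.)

1.51 V

The hydrogen couple is the cathode, so E°_cell = 1.66 V; n = 6.
[H⁺] = 10^(−4.00) = 1 × 10^-4 M, and Q = [Al³⁺]^2·P(H₂)^3 / [H⁺]^6 = 3.02 × 10^15.
E = E° − (0.0592/6) log Q = 1.66 − (0.0592/6)(15.481) = 1.507 V.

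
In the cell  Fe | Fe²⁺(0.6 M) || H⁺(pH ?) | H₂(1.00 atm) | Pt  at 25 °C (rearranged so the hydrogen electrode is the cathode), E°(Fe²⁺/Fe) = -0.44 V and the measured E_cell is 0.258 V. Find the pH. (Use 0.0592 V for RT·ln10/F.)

E°_cell = 0.44 V and n = 2.
log Q = n(E° − E)/0.0592 = 2×(0.44 − 0.258)/0.0592 = 6.149.
With Q = [Fe²⁺]·P(H₂) / [H⁺]^2, solving for [H⁺] gives log[H⁺] = -3.185, so pH = 3.19.

pH = 3.19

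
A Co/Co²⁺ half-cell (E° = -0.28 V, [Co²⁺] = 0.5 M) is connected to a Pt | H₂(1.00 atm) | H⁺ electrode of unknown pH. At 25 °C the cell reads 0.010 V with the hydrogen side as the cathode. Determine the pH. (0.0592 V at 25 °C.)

pH = 4.71

E°_cell = 0.28 V and n = 2.
log Q = n(E° − E)/0.0592 = 2×(0.28 − 0.010)/0.0592 = 9.122.
With Q = [Co²⁺]·P(H₂) / [H⁺]^2, solving for [H⁺] gives log[H⁺] = -4.711, so pH = 4.71.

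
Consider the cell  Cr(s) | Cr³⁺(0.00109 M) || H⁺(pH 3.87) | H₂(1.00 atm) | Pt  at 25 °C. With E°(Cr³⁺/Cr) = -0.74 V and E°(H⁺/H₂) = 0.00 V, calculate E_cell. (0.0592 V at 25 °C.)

The hydrogen couple is the cathode, so E°_cell = 0.74 V; n = 6.
[H⁺] = 10^(−3.87) = 1.3 × 10^-4 M, and Q = [Cr³⁺]^2·P(H₂)^3 / [H⁺]^6 = 1.97 × 10^17.
E = E° − (0.0592/6) log Q = 0.74 − (0.0592/6)(17.295) = 0.569 V.

0.57 V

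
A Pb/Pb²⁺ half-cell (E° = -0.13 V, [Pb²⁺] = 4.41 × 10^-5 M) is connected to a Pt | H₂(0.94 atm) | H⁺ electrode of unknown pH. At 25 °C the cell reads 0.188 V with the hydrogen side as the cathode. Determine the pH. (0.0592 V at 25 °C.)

pH = 1.21

E°_cell = 0.13 V and n = 2.
log Q = n(E° − E)/0.0592 = 2×(0.13 − 0.188)/0.0592 = -1.959.
With Q = [Pb²⁺]·P(H₂) / [H⁺]^2, solving for [H⁺] gives log[H⁺] = -1.211, so pH = 1.21.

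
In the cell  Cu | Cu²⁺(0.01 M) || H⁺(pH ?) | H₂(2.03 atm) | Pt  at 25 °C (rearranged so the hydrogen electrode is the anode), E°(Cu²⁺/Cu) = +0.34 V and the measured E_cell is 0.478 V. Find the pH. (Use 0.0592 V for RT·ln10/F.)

pH = 3.18

E°_cell = 0.34 V and n = 2.
log Q = n(E° − E)/0.0592 = 2×(0.34 − 0.478)/0.0592 = -4.662.
With Q = [H⁺]^2 / ([Cu²⁺]·P(H₂)), solving for [H⁺] gives log[H⁺] = -3.177, so pH = 3.18.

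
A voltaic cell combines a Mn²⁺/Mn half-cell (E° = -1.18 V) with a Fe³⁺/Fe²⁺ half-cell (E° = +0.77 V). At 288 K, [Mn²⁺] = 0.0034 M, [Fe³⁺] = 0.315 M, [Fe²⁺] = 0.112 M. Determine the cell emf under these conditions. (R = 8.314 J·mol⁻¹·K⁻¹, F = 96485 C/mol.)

The Fe³⁺/Fe²⁺ couple has the higher reduction potential and acts as the cathode, so E°_cell = +0.77 − (-1.18) = 1.95 V.
Balancing electrons gives n = 2; the reaction quotient is Q = [Mn²⁺]·[Fe²⁺]^2/[Fe³⁺]^2 = 4.3 × 10^-4.
E = E° − (RT/nF) ln Q = 1.95 − (8.314×288)/(2×96485) × (-7.752) = 1.950 + 0.096 = 2.046 V.

2.05 V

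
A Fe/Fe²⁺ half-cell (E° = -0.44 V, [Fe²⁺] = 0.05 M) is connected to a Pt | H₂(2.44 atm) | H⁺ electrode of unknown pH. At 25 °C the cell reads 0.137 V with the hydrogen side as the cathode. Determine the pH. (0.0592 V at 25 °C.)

E°_cell = 0.44 V and n = 2.
log Q = n(E° − E)/0.0592 = 2×(0.44 − 0.137)/0.0592 = 10.236.
With Q = [Fe²⁺]·P(H₂) / [H⁺]^2, solving for [H⁺] gives log[H⁺] = -5.575, so pH = 5.58.

pH = 5.58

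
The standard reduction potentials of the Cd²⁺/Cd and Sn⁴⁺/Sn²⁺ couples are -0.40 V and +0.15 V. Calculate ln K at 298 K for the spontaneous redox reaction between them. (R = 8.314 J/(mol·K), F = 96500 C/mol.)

E°_cell = +0.15 − (-0.40) = 0.55 V, with n = 2 electrons transferred.
At equilibrium E = 0, so the Nernst equation gives ln K = nFE°/RT = (2)(96500)(0.55)/((8.314)(298)) = 42.84.

ln K = 42.8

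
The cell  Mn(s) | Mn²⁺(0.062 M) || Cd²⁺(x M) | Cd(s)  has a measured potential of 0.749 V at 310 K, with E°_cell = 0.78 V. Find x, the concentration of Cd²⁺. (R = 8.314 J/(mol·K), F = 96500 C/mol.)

0.0061 M

From the Nernst equation, ln Q = nF(E° − E)/RT = 2×96500×(0.78 − 0.749)/(8.314×310) = 2.321, so Q = 10.2.
With Q = [Mn²⁺]/[Cd²⁺] and the known concentrations, [Cd²⁺] in the denominator gives [Cd²⁺] = 0.0061 M.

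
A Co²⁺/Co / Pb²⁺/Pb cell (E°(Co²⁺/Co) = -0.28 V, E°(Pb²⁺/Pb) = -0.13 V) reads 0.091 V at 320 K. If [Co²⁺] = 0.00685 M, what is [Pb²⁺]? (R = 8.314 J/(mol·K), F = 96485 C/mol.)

9.5 × 10^-5 M

From the Nernst equation, ln Q = nF(E° − E)/RT = 2×96485×(0.15 − 0.091)/(8.314×320) = 4.279, so Q = 72.2.
With Q = [Co²⁺]/[Pb²⁺] and the known concentrations, [Pb²⁺] in the denominator gives [Pb²⁺] = 9.5 × 10^-5 M.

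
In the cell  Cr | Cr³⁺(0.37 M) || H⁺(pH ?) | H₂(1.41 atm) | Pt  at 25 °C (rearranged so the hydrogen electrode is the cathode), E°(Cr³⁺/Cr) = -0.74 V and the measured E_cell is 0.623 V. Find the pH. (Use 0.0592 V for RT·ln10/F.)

pH = 2.05

E°_cell = 0.74 V and n = 6.
log Q = n(E° − E)/0.0592 = 6×(0.74 − 0.623)/0.0592 = 11.858.
With Q = [Cr³⁺]^2·P(H₂)^3 / [H⁺]^6, solving for [H⁺] gives log[H⁺] = -2.046, so pH = 2.05.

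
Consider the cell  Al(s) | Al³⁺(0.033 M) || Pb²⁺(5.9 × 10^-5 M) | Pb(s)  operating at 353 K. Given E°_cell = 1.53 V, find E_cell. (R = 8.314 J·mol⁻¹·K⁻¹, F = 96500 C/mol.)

1.42 V

Balancing electrons gives n = 6; the reaction quotient is Q = [Al³⁺]^2/[Pb²⁺]^3 = 5.3 × 10^9.
E = E° − (RT/nF) ln Q = 1.53 − (8.314×353)/(6×96500) × (22.391) = 1.530 − 0.113 = 1.417 V.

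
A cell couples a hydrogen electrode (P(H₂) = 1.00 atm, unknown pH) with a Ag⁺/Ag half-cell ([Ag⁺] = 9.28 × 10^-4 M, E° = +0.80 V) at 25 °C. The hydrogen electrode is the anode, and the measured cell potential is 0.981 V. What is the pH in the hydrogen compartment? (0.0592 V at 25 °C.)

pH = 6.09

E°_cell = 0.80 V and n = 2.
log Q = n(E° − E)/0.0592 = 2×(0.80 − 0.981)/0.0592 = -6.115.
With Q = [H⁺]^2 / ([Ag⁺]^2·P(H₂)), solving for [H⁺] gives log[H⁺] = -6.090, so pH = 6.09.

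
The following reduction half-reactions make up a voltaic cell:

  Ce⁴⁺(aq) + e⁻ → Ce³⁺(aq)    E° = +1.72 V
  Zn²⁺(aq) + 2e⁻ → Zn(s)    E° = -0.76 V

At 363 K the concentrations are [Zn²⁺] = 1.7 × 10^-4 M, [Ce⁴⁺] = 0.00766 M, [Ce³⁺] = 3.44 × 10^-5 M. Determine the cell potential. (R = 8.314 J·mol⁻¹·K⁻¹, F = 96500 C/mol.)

The Ce⁴⁺/Ce³⁺ couple has the higher reduction potential and acts as the cathode, so E°_cell = +1.72 − (-0.76) = 2.48 V.
Balancing electrons gives n = 2; the reaction quotient is Q = [Zn²⁺]·[Ce³⁺]^2/[Ce⁴⁺]^2 = 3.43 × 10^-9.
E = E° − (RT/nF) ln Q = 2.48 − (8.314×363)/(2×96500) × (-19.491) = 2.480 + 0.305 = 2.785 V.

2.78 V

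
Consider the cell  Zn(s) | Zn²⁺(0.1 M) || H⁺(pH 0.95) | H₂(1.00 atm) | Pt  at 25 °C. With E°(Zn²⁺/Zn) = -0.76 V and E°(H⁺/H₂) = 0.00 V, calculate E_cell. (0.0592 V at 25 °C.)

The hydrogen couple is the cathode, so E°_cell = 0.76 V; n = 2.
[H⁺] = 10^(−0.95) = 0.11 M, and Q = [Zn²⁺]·P(H₂) / [H⁺]^2 = 7.94.
E = E° − (0.0592/2) log Q = 0.76 − (0.0592/2)(0.900) = 0.733 V.

0.73 V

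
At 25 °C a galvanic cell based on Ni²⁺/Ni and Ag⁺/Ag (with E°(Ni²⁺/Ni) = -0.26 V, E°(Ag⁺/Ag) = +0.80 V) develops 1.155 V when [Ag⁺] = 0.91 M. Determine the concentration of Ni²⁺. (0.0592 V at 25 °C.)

From the Nernst equation, log Q = n(E° − E)/0.0592 = 2(1.06 − 1.155)/0.0592 = -3.209, so Q = 6.17 × 10^-4.
With Q = [Ni²⁺]/[Ag⁺]^2 and the known concentrations, [Ni²⁺] in the numerator gives [Ni²⁺] = 5.1 × 10^-4 M.

5.1 × 10^-4 M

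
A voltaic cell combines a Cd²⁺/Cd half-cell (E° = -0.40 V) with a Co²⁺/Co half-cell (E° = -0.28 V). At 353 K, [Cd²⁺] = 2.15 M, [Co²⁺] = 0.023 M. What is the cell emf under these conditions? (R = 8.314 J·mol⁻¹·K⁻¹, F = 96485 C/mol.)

0.051 V

The Co²⁺/Co couple has the higher reduction potential and acts as the cathode, so E°_cell = -0.28 − (-0.40) = 0.12 V.
Balancing electrons gives n = 2; the reaction quotient is Q = [Cd²⁺]/[Co²⁺] = 93.5.
E = E° − (RT/nF) ln Q = 0.12 − (8.314×353)/(2×96485) × (4.538) = 0.120 − 0.069 = 0.051 V.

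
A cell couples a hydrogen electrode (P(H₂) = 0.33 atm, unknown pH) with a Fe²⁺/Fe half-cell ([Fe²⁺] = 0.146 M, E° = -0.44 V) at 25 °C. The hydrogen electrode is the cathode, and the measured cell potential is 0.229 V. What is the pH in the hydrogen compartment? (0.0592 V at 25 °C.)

E°_cell = 0.44 V and n = 2.
log Q = n(E° − E)/0.0592 = 2×(0.44 − 0.229)/0.0592 = 7.128.
With Q = [Fe²⁺]·P(H₂) / [H⁺]^2, solving for [H⁺] gives log[H⁺] = -4.223, so pH = 4.22.

pH = 4.22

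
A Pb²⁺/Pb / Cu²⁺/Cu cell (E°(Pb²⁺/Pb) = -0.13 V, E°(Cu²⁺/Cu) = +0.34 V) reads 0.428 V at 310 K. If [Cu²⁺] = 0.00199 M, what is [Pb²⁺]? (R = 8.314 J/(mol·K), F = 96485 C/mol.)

0.046 M

From the Nernst equation, ln Q = nF(E° − E)/RT = 2×96485×(0.47 − 0.428)/(8.314×310) = 3.145, so Q = 23.2.
With Q = [Pb²⁺]/[Cu²⁺] and the known concentrations, [Pb²⁺] in the numerator gives [Pb²⁺] = 0.046 M.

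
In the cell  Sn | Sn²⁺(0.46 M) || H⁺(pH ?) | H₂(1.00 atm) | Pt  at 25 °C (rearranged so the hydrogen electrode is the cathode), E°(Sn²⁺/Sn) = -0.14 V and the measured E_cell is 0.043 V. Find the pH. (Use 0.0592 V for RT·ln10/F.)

pH = 1.81

E°_cell = 0.14 V and n = 2.
log Q = n(E° − E)/0.0592 = 2×(0.14 − 0.043)/0.0592 = 3.277.
With Q = [Sn²⁺]·P(H₂) / [H⁺]^2, solving for [H⁺] gives log[H⁺] = -1.807, so pH = 1.81.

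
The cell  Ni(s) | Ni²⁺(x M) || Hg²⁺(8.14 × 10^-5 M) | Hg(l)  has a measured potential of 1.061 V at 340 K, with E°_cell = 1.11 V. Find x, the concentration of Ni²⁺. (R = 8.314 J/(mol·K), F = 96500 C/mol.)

0.0023 M

From the Nernst equation, ln Q = nF(E° − E)/RT = 2×96500×(1.11 − 1.061)/(8.314×340) = 3.346, so Q = 28.4.
With Q = [Ni²⁺]/[Hg²⁺] and the known concentrations, [Ni²⁺] in the numerator gives [Ni²⁺] = 0.0023 M.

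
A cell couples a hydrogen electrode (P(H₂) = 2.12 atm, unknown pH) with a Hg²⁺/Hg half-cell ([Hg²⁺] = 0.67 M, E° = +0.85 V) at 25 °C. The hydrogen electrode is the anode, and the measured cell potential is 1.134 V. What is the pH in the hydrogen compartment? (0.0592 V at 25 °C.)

E°_cell = 0.85 V and n = 2.
log Q = n(E° − E)/0.0592 = 2×(0.85 − 1.134)/0.0592 = -9.595.
With Q = [H⁺]^2 / ([Hg²⁺]·P(H₂)), solving for [H⁺] gives log[H⁺] = -4.721, so pH = 4.72.

pH = 4.72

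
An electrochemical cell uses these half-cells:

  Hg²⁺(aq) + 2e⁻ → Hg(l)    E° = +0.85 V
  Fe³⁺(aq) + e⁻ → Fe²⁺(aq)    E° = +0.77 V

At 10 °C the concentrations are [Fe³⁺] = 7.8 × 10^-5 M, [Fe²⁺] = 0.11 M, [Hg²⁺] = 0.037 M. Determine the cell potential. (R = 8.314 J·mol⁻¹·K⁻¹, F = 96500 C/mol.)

0.217 V

The Hg²⁺/Hg couple has the higher reduction potential and acts as the cathode, so E°_cell = +0.85 − (+0.77) = 0.08 V.
Balancing electrons gives n = 2; the reaction quotient is Q = [Fe³⁺]^2/([Fe²⁺]^2·[Hg²⁺]) = 1.36 × 10^-5.
E = E° − (RT/nF) ln Q = 0.08 − (8.314×283)/(2×96500) × (-11.206) = 0.080 + 0.137 = 0.217 V.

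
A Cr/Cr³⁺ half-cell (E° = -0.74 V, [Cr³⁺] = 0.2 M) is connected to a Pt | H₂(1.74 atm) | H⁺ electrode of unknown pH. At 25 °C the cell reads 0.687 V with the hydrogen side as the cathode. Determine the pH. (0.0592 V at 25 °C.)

E°_cell = 0.74 V and n = 6.
log Q = n(E° − E)/0.0592 = 6×(0.74 − 0.687)/0.0592 = 5.372.
With Q = [Cr³⁺]^2·P(H₂)^3 / [H⁺]^6, solving for [H⁺] gives log[H⁺] = -1.008, so pH = 1.01.

pH = 1.01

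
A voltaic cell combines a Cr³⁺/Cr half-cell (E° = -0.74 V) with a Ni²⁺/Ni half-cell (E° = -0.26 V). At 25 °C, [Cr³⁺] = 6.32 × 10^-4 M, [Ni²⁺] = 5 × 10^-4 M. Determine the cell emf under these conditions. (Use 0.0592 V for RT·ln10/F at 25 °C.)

0.445 V

The Ni²⁺/Ni couple has the higher reduction potential and acts as the cathode, so E°_cell = -0.26 − (-0.74) = 0.48 V.
Balancing electrons gives n = 6; the reaction quotient is Q = [Cr³⁺]^2/[Ni²⁺]^3 = 3200.
At 25 °C, E = E° − (0.0592/n) log Q = 0.48 − (0.0592/6)(3.505) = 0.480 − 0.035 = 0.445 V.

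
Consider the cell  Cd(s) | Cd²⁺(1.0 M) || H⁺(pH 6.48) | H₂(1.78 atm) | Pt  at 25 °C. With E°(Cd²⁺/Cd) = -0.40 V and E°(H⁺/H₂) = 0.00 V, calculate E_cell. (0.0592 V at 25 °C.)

The hydrogen couple is the cathode, so E°_cell = 0.40 V; n = 2.
[H⁺] = 10^(−6.48) = 3.3 × 10^-7 M, and Q = [Cd²⁺]·P(H₂) / [H⁺]^2 = 1.62 × 10^13.
E = E° − (0.0592/2) log Q = 0.40 − (0.0592/2)(13.210) = 0.009 V.

0.009 V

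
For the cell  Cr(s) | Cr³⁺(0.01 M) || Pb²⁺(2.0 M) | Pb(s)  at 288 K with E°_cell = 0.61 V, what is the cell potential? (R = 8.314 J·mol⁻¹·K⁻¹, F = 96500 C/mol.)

0.657 V

Balancing electrons gives n = 6; the reaction quotient is Q = [Cr³⁺]^2/[Pb²⁺]^3 = 1.25 × 10^-5.
E = E° − (RT/nF) ln Q = 0.61 − (8.314×288)/(6×96500) × (-11.290) = 0.610 + 0.047 = 0.657 V.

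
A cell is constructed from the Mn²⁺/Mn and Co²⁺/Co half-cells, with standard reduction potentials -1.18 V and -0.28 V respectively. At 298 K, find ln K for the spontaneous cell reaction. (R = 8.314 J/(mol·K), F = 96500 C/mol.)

ln K = 70.1

E°_cell = -0.28 − (-1.18) = 0.90 V, with n = 2 electrons transferred.
At equilibrium E = 0, so the Nernst equation gives ln K = nFE°/RT = (2)(96500)(0.90)/((8.314)(298)) = 70.11.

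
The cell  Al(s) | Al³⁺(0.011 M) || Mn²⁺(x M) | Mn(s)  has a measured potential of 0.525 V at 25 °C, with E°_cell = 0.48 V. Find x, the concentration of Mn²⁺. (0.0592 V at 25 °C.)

1.6 M

From the Nernst equation, log Q = n(E° − E)/0.0592 = 6(0.48 − 0.525)/0.0592 = -4.561, so Q = 2.75 × 10^-5.
With Q = [Al³⁺]^2/[Mn²⁺]^3 and the known concentrations, [Mn²⁺]^3 in the denominator gives [Mn²⁺] = 1.6 M.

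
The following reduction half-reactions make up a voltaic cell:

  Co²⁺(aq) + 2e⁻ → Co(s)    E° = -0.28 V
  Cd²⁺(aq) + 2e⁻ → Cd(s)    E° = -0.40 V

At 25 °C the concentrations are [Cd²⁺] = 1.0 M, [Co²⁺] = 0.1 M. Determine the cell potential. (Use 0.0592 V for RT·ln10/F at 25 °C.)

0.090 V

The Co²⁺/Co couple has the higher reduction potential and acts as the cathode, so E°_cell = -0.28 − (-0.40) = 0.12 V.
Balancing electrons gives n = 2; the reaction quotient is Q = [Cd²⁺]/[Co²⁺] = 10.0.
At 25 °C, E = E° − (0.0592/n) log Q = 0.12 − (0.0592/2)(1.000) = 0.120 − 0.030 = 0.090 V.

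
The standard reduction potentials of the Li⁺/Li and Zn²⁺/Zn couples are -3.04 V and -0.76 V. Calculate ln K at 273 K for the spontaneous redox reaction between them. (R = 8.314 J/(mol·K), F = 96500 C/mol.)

E°_cell = -0.76 − (-3.04) = 2.28 V, with n = 2 electrons transferred.
At equilibrium E = 0, so the Nernst equation gives ln K = nFE°/RT = (2)(96500)(2.28)/((8.314)(273)) = 193.87.

ln K = 193.9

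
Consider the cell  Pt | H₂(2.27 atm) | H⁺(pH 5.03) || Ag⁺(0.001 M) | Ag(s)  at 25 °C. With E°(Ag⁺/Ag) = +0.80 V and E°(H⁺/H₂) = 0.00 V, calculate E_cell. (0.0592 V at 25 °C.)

0.93 V

The Ag⁺/Ag couple is the cathode, so E°_cell = 0.80 V; n = 2.
[H⁺] = 10^(−5.03) = 9.3 × 10^-6 M, and Q = [H⁺]^2 / ([Ag⁺]^2·P(H₂)) = 3.84 × 10^-5.
E = E° − (0.0592/2) log Q = 0.80 − (0.0592/2)(-4.416) = 0.931 V.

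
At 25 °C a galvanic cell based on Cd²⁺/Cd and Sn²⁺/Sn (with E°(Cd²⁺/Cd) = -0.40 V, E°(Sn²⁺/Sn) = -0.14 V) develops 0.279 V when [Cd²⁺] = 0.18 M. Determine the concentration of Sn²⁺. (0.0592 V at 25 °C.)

From the Nernst equation, log Q = n(E° − E)/0.0592 = 2(0.26 − 0.279)/0.0592 = -0.642, so Q = 0.228.
With Q = [Cd²⁺]/[Sn²⁺] and the known concentrations, [Sn²⁺] in the denominator gives [Sn²⁺] = 0.79 M.

0.79 M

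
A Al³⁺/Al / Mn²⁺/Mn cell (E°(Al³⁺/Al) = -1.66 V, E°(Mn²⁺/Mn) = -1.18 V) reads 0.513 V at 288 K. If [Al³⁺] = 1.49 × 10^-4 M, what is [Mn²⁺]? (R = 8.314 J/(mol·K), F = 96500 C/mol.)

0.04 M

From the Nernst equation, ln Q = nF(E° − E)/RT = 6×96500×(0.48 − 0.513)/(8.314×288) = -7.980, so Q = 3.42 × 10^-4.
With Q = [Al³⁺]^2/[Mn²⁺]^3 and the known concentrations, [Mn²⁺]^3 in the denominator gives [Mn²⁺] = 0.04 M.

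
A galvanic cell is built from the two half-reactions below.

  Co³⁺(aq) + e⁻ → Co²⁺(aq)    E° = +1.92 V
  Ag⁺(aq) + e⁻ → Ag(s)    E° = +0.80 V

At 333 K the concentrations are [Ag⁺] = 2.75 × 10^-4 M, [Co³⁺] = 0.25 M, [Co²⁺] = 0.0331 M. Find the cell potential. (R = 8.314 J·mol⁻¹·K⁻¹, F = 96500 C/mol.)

1.41 V

The Co³⁺/Co²⁺ couple has the higher reduction potential and acts as the cathode, so E°_cell = +1.92 − (+0.80) = 1.12 V.
Balancing electrons gives n = 1; the reaction quotient is Q = [Ag⁺]·[Co²⁺]/[Co³⁺] = 3.64 × 10^-5.
E = E° − (RT/nF) ln Q = 1.12 − (8.314×333)/(1×96500) × (-10.221) = 1.120 + 0.293 = 1.413 V.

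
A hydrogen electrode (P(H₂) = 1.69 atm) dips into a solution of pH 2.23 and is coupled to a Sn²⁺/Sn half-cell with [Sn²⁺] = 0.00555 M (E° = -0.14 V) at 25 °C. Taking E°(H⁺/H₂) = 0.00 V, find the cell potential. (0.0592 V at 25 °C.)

0.068 V

The hydrogen couple is the cathode, so E°_cell = 0.14 V; n = 2.
[H⁺] = 10^(−2.23) = 0.0059 M, and Q = [Sn²⁺]·P(H₂) / [H⁺]^2 = 271.
E = E° − (0.0592/2) log Q = 0.14 − (0.0592/2)(2.432) = 0.068 V.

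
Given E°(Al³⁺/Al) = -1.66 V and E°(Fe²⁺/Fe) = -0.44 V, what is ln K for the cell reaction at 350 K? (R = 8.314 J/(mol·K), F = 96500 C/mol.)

ln K = 242.8

E°_cell = -0.44 − (-1.66) = 1.22 V, with n = 6 electrons transferred.
At equilibrium E = 0, so the Nernst equation gives ln K = nFE°/RT = (6)(96500)(1.22)/((8.314)(350)) = 242.75.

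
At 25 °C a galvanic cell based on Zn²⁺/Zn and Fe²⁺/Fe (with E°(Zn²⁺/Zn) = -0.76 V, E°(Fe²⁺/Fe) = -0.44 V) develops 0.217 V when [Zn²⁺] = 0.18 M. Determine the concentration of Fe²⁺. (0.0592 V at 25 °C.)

From the Nernst equation, log Q = n(E° − E)/0.0592 = 2(0.32 − 0.217)/0.0592 = 3.480, so Q = 3020.
With Q = [Zn²⁺]/[Fe²⁺] and the known concentrations, [Fe²⁺] in the denominator gives [Fe²⁺] = 6 × 10^-5 M.

6 × 10^-5 M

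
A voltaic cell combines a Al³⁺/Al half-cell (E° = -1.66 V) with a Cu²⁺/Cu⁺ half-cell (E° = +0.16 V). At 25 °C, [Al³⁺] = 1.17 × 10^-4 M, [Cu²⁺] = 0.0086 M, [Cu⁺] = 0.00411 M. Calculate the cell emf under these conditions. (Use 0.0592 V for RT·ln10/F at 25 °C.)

1.92 V

The Cu²⁺/Cu⁺ couple has the higher reduction potential and acts as the cathode, so E°_cell = +0.16 − (-1.66) = 1.82 V.
Balancing electrons gives n = 3; the reaction quotient is Q = [Al³⁺]·[Cu⁺]^3/[Cu²⁺]^3 = 1.28 × 10^-5.
At 25 °C, E = E° − (0.0592/n) log Q = 1.82 − (0.0592/3)(-4.894) = 1.820 + 0.097 = 1.917 V.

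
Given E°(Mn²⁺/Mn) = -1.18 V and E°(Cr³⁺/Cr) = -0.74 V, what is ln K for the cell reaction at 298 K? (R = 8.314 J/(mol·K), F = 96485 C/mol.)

E°_cell = -0.74 − (-1.18) = 0.44 V, with n = 6 electrons transferred.
At equilibrium E = 0, so the Nernst equation gives ln K = nFE°/RT = (6)(96485)(0.44)/((8.314)(298)) = 102.81.

ln K = 102.8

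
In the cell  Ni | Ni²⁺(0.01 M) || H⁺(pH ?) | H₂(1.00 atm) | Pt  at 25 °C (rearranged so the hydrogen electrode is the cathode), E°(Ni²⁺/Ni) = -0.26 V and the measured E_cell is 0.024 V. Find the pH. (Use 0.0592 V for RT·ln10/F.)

pH = 4.99

E°_cell = 0.26 V and n = 2.
log Q = n(E° − E)/0.0592 = 2×(0.26 − 0.024)/0.0592 = 7.973.
With Q = [Ni²⁺]·P(H₂) / [H⁺]^2, solving for [H⁺] gives log[H⁺] = -4.986, so pH = 4.99.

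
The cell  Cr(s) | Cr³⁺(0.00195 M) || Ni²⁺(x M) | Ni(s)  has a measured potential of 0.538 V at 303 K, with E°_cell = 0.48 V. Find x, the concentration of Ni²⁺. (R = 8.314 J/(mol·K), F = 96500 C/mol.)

From the Nernst equation, ln Q = nF(E° − E)/RT = 6×96500×(0.48 − 0.538)/(8.314×303) = -13.331, so Q = 1.62 × 10^-6.
With Q = [Cr³⁺]^2/[Ni²⁺]^3 and the known concentrations, [Ni²⁺]^3 in the denominator gives [Ni²⁺] = 1.3 M.

1.3 M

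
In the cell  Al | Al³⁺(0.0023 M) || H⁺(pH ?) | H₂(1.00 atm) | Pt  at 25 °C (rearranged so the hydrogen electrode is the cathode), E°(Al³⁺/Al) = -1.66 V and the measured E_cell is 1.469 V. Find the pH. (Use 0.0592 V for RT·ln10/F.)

E°_cell = 1.66 V and n = 6.
log Q = n(E° − E)/0.0592 = 6×(1.66 − 1.469)/0.0592 = 19.358.
With Q = [Al³⁺]^2·P(H₂)^3 / [H⁺]^6, solving for [H⁺] gives log[H⁺] = -4.106, so pH = 4.11.

pH = 4.11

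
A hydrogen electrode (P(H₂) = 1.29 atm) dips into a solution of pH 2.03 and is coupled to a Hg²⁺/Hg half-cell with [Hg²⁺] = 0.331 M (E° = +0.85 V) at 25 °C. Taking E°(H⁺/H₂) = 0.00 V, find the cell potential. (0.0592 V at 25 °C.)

0.96 V

The Hg²⁺/Hg couple is the cathode, so E°_cell = 0.85 V; n = 2.
[H⁺] = 10^(−2.03) = 0.0093 M, and Q = [H⁺]^2 / ([Hg²⁺]·P(H₂)) = 2.04 × 10^-4.
E = E° − (0.0592/2) log Q = 0.85 − (0.0592/2)(-3.690) = 0.959 V.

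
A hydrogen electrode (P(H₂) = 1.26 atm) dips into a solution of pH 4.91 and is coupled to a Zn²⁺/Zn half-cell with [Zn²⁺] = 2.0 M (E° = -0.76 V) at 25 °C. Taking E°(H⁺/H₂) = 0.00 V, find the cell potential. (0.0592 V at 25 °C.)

The hydrogen couple is the cathode, so E°_cell = 0.76 V; n = 2.
[H⁺] = 10^(−4.91) = 1.2 × 10^-5 M, and Q = [Zn²⁺]·P(H₂) / [H⁺]^2 = 1.66 × 10^10.
E = E° − (0.0592/2) log Q = 0.76 − (0.0592/2)(10.221) = 0.457 V.

0.46 V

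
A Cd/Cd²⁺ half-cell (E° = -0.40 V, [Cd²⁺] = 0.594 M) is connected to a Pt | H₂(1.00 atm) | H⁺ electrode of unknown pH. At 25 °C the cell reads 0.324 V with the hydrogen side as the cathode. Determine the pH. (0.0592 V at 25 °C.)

E°_cell = 0.40 V and n = 2.
log Q = n(E° − E)/0.0592 = 2×(0.40 − 0.324)/0.0592 = 2.568.
With Q = [Cd²⁺]·P(H₂) / [H⁺]^2, solving for [H⁺] gives log[H⁺] = -1.397, so pH = 1.40.

pH = 1.40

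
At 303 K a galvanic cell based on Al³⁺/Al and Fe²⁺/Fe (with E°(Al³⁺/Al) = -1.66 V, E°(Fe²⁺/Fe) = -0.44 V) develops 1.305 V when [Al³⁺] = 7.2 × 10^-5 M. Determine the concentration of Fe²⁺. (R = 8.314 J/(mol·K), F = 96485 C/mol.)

1.2 M

From the Nernst equation, ln Q = nF(E° − E)/RT = 6×96485×(1.22 − 1.305)/(8.314×303) = -19.533, so Q = 3.29 × 10^-9.
With Q = [Al³⁺]^2/[Fe²⁺]^3 and the known concentrations, [Fe²⁺]^3 in the denominator gives [Fe²⁺] = 1.2 M.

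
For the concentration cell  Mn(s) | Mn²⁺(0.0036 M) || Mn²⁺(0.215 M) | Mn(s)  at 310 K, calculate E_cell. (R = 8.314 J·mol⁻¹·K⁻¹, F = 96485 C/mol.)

Both half-cells are Mn²⁺/Mn, so E°_cell = 0. The concentrated side is the cathode; the cell reaction moves Mn²⁺ from high to low concentration with n = 2.
Q = [Mn²⁺]_dilute/[Mn²⁺]_conc = 0.0036/0.215 = 0.0167.
E = 0 − (RT/nF) ln Q = −((8.314×310)/(2×96485))(-4.090) = 0.0546 V.

0.055 V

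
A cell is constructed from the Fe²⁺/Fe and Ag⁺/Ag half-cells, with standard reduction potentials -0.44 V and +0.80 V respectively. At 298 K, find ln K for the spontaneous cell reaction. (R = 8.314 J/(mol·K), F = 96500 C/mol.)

E°_cell = +0.80 − (-0.44) = 1.24 V, with n = 2 electrons transferred.
At equilibrium E = 0, so the Nernst equation gives ln K = nFE°/RT = (2)(96500)(1.24)/((8.314)(298)) = 96.59.

ln K = 96.6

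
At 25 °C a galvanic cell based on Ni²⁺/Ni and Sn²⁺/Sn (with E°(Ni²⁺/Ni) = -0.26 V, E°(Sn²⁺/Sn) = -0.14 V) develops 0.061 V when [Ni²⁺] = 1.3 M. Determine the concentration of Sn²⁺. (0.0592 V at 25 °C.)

0.013 M

From the Nernst equation, log Q = n(E° − E)/0.0592 = 2(0.12 − 0.061)/0.0592 = 1.993, so Q = 98.5.
With Q = [Ni²⁺]/[Sn²⁺] and the known concentrations, [Sn²⁺] in the denominator gives [Sn²⁺] = 0.013 M.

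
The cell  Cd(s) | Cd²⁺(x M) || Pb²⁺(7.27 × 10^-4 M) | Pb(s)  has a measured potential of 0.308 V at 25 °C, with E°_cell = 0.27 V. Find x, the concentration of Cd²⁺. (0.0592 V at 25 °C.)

From the Nernst equation, log Q = n(E° − E)/0.0592 = 2(0.27 − 0.308)/0.0592 = -1.284, so Q = 0.0520.
With Q = [Cd²⁺]/[Pb²⁺] and the known concentrations, [Cd²⁺] in the numerator gives [Cd²⁺] = 3.8 × 10^-5 M.

3.8 × 10^-5 M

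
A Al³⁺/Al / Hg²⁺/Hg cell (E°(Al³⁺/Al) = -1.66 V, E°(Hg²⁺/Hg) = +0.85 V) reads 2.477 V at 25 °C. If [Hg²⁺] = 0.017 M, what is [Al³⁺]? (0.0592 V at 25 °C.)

0.1 M

From the Nernst equation, log Q = n(E° − E)/0.0592 = 6(2.51 − 2.477)/0.0592 = 3.345, so Q = 2210.
With Q = [Al³⁺]^2/[Hg²⁺]^3 and the known concentrations, [Al³⁺]^2 in the numerator gives [Al³⁺] = 0.1 M.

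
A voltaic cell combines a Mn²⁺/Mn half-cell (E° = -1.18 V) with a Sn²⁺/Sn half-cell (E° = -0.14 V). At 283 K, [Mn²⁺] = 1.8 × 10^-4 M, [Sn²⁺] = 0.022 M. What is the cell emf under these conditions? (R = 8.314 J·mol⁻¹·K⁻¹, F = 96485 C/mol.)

1.10 V

The Sn²⁺/Sn couple has the higher reduction potential and acts as the cathode, so E°_cell = -0.14 − (-1.18) = 1.04 V.
Balancing electrons gives n = 2; the reaction quotient is Q = [Mn²⁺]/[Sn²⁺] = 0.00818.
E = E° − (RT/nF) ln Q = 1.04 − (8.314×283)/(2×96485) × (-4.806) = 1.040 + 0.059 = 1.099 V.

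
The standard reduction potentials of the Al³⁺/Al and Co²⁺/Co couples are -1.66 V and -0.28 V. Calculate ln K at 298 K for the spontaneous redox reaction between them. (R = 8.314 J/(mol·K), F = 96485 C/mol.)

E°_cell = -0.28 − (-1.66) = 1.38 V, with n = 6 electrons transferred.
At equilibrium E = 0, so the Nernst equation gives ln K = nFE°/RT = (6)(96485)(1.38)/((8.314)(298)) = 322.45.

ln K = 322.5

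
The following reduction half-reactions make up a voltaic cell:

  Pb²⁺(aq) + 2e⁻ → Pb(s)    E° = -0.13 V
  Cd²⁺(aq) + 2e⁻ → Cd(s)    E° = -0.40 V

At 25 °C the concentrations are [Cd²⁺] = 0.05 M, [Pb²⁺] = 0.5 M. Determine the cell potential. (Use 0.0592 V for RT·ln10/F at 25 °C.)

The Pb²⁺/Pb couple has the higher reduction potential and acts as the cathode, so E°_cell = -0.13 − (-0.40) = 0.27 V.
Balancing electrons gives n = 2; the reaction quotient is Q = [Cd²⁺]/[Pb²⁺] = 0.100.
At 25 °C, E = E° − (0.0592/n) log Q = 0.27 − (0.0592/2)(-1.000) = 0.270 + 0.030 = 0.300 V.

0.300 V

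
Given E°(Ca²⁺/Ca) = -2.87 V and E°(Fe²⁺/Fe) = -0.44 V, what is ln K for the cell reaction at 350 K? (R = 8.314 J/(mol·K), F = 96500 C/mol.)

E°_cell = -0.44 − (-2.87) = 2.43 V, with n = 2 electrons transferred.
At equilibrium E = 0, so the Nernst equation gives ln K = nFE°/RT = (2)(96500)(2.43)/((8.314)(350)) = 161.17.

ln K = 161.2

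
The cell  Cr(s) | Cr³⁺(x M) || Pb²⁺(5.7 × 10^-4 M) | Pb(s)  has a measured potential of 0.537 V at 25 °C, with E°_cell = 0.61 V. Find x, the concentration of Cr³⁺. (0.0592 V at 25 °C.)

From the Nernst equation, log Q = n(E° − E)/0.0592 = 6(0.61 − 0.537)/0.0592 = 7.399, so Q = 2.5 × 10^7.
With Q = [Cr³⁺]^2/[Pb²⁺]^3 and the known concentrations, [Cr³⁺]^2 in the numerator gives [Cr³⁺] = 0.068 M.

0.068 M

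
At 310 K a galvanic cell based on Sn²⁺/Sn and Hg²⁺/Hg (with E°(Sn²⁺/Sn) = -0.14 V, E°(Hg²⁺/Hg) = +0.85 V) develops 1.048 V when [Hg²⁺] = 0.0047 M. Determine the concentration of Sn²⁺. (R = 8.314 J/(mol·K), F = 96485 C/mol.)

From the Nernst equation, ln Q = nF(E° − E)/RT = 2×96485×(0.99 − 1.048)/(8.314×310) = -4.343, so Q = 0.0130.
With Q = [Sn²⁺]/[Hg²⁺] and the known concentrations, [Sn²⁺] in the numerator gives [Sn²⁺] = 6.1 × 10^-5 M.

6.1 × 10^-5 M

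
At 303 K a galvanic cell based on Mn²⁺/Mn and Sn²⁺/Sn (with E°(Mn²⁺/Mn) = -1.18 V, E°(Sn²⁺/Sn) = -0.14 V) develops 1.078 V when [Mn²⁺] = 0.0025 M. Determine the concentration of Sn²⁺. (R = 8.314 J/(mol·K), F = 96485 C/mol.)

From the Nernst equation, ln Q = nF(E° − E)/RT = 2×96485×(1.04 − 1.078)/(8.314×303) = -2.911, so Q = 0.0544.
With Q = [Mn²⁺]/[Sn²⁺] and the known concentrations, [Sn²⁺] in the denominator gives [Sn²⁺] = 0.046 M.

0.046 M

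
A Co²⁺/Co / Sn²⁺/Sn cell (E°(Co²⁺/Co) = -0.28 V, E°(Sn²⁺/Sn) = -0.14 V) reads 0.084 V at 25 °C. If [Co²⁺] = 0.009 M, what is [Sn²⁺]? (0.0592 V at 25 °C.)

From the Nernst equation, log Q = n(E° − E)/0.0592 = 2(0.14 − 0.084)/0.0592 = 1.892, so Q = 78.0.
With Q = [Co²⁺]/[Sn²⁺] and the known concentrations, [Sn²⁺] in the denominator gives [Sn²⁺] = 1.2 × 10^-4 M.

1.2 × 10^-4 M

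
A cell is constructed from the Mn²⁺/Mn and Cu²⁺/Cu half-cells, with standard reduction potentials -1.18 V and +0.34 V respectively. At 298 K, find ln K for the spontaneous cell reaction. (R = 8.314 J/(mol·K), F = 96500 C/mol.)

ln K = 118.4

E°_cell = +0.34 − (-1.18) = 1.52 V, with n = 2 electrons transferred.
At equilibrium E = 0, so the Nernst equation gives ln K = nFE°/RT = (2)(96500)(1.52)/((8.314)(298)) = 118.41.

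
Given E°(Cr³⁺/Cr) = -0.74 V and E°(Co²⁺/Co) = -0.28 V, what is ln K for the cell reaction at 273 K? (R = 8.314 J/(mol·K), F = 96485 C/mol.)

E°_cell = -0.28 − (-0.74) = 0.46 V, with n = 6 electrons transferred.
At equilibrium E = 0, so the Nernst equation gives ln K = nFE°/RT = (6)(96485)(0.46)/((8.314)(273)) = 117.33.

ln K = 117.3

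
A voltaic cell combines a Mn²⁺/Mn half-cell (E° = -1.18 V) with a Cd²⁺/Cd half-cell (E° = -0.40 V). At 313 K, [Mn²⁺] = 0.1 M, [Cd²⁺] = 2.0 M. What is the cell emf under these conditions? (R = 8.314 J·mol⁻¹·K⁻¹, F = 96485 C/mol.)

The Cd²⁺/Cd couple has the higher reduction potential and acts as the cathode, so E°_cell = -0.40 − (-1.18) = 0.78 V.
Balancing electrons gives n = 2; the reaction quotient is Q = [Mn²⁺]/[Cd²⁺] = 0.0500.
E = E° − (RT/nF) ln Q = 0.78 − (8.314×313)/(2×96485) × (-2.996) = 0.780 + 0.040 = 0.820 V.

0.820 V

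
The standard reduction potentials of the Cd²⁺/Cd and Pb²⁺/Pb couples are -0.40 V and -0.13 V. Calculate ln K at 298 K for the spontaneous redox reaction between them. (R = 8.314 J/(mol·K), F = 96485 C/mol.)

E°_cell = -0.13 − (-0.40) = 0.27 V, with n = 2 electrons transferred.
At equilibrium E = 0, so the Nernst equation gives ln K = nFE°/RT = (2)(96485)(0.27)/((8.314)(298)) = 21.03.

ln K = 21.0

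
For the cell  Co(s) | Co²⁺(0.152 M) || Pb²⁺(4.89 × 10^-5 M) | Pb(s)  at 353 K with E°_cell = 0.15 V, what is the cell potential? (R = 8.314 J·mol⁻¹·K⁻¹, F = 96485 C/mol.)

Balancing electrons gives n = 2; the reaction quotient is Q = [Co²⁺]/[Pb²⁺] = 3110.
E = E° − (RT/nF) ln Q = 0.15 − (8.314×353)/(2×96485) × (8.042) = 0.150 − 0.122 = 0.028 V.

0.028 V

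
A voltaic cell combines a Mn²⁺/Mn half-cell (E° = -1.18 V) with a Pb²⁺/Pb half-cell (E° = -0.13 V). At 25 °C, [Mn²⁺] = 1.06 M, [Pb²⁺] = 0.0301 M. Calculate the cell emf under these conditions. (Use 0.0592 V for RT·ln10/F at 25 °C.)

The Pb²⁺/Pb couple has the higher reduction potential and acts as the cathode, so E°_cell = -0.13 − (-1.18) = 1.05 V.
Balancing electrons gives n = 2; the reaction quotient is Q = [Mn²⁺]/[Pb²⁺] = 35.2.
At 25 °C, E = E° − (0.0592/n) log Q = 1.05 − (0.0592/2)(1.547) = 1.050 − 0.046 = 1.004 V.

1.00 V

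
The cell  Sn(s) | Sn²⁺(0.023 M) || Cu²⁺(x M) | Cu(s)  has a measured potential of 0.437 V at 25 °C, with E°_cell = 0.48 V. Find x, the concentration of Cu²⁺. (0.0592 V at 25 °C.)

8.1 × 10^-4 M

From the Nernst equation, log Q = n(E° − E)/0.0592 = 2(0.48 − 0.437)/0.0592 = 1.453, so Q = 28.4.
With Q = [Sn²⁺]/[Cu²⁺] and the known concentrations, [Cu²⁺] in the denominator gives [Cu²⁺] = 8.1 × 10^-4 M.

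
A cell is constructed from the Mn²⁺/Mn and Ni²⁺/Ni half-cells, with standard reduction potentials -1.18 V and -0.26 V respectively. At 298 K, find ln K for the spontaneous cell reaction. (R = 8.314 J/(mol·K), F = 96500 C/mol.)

ln K = 71.7

E°_cell = -0.26 − (-1.18) = 0.92 V, with n = 2 electrons transferred.
At equilibrium E = 0, so the Nernst equation gives ln K = nFE°/RT = (2)(96500)(0.92)/((8.314)(298)) = 71.67.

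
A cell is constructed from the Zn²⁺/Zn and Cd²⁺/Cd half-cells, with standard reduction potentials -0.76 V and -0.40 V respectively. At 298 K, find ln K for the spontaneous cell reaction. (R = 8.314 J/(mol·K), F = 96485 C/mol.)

ln K = 28.0

E°_cell = -0.40 − (-0.76) = 0.36 V, with n = 2 electrons transferred.
At equilibrium E = 0, so the Nernst equation gives ln K = nFE°/RT = (2)(96485)(0.36)/((8.314)(298)) = 28.04.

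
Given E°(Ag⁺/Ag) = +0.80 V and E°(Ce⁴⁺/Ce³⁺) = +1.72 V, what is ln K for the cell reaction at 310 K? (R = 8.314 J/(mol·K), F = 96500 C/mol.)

E°_cell = +1.72 − (+0.80) = 0.92 V, with n = 1 electron transferred.
At equilibrium E = 0, so the Nernst equation gives ln K = nFE°/RT = (1)(96500)(0.92)/((8.314)(310)) = 34.45.

ln K = 34.4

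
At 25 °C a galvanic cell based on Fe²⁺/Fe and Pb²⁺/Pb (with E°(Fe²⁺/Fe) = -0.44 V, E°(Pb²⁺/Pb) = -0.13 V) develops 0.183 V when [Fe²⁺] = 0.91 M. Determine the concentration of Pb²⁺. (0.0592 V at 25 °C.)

From the Nernst equation, log Q = n(E° − E)/0.0592 = 2(0.31 − 0.183)/0.0592 = 4.291, so Q = 1.95 × 10^4.
With Q = [Fe²⁺]/[Pb²⁺] and the known concentrations, [Pb²⁺] in the denominator gives [Pb²⁺] = 4.7 × 10^-5 M.

4.7 × 10^-5 M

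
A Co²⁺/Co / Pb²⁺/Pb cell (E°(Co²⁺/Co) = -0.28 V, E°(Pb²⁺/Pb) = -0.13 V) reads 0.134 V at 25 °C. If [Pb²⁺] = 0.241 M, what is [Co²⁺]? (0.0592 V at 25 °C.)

0.84 M

From the Nernst equation, log Q = n(E° − E)/0.0592 = 2(0.15 − 0.134)/0.0592 = 0.541, so Q = 3.47.
With Q = [Co²⁺]/[Pb²⁺] and the known concentrations, [Co²⁺] in the numerator gives [Co²⁺] = 0.84 M.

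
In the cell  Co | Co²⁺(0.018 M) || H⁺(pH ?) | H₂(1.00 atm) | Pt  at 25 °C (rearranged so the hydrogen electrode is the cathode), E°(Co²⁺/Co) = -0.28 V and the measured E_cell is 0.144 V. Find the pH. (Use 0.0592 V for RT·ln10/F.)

pH = 3.17

E°_cell = 0.28 V and n = 2.
log Q = n(E° − E)/0.0592 = 2×(0.28 − 0.144)/0.0592 = 4.595.
With Q = [Co²⁺]·P(H₂) / [H⁺]^2, solving for [H⁺] gives log[H⁺] = -3.170, so pH = 3.17.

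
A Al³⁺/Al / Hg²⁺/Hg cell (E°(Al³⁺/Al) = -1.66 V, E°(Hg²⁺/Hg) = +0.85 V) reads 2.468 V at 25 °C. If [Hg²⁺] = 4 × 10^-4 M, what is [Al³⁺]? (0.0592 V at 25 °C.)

From the Nernst equation, log Q = n(E° − E)/0.0592 = 6(2.51 − 2.468)/0.0592 = 4.257, so Q = 1.81 × 10^4.
With Q = [Al³⁺]^2/[Hg²⁺]^3 and the known concentrations, [Al³⁺]^2 in the numerator gives [Al³⁺] = 0.0011 M.

0.0011 M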